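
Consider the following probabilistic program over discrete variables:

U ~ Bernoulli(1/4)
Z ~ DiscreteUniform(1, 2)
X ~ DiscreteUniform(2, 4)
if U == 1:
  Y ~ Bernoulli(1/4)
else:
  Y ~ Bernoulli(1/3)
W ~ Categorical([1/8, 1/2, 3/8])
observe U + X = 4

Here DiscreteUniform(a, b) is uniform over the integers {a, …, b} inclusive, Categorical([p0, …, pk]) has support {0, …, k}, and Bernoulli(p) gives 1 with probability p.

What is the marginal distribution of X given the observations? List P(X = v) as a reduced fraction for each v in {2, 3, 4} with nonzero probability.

P(X=3) = 1/4, P(X=4) = 3/4

Enumerate traces; 24 have nonzero weight after conditioning:
  (U=0, Z=1, X=4, Y=0, W=0) weight 1/96
  (U=0, Z=1, X=4, Y=0, W=1) weight 1/24
  (U=0, Z=1, X=4, Y=0, W=2) weight 1/32
  (U=0, Z=1, X=4, Y=1, W=0) weight 1/192
  (U=0, Z=1, X=4, Y=1, W=1) weight 1/48
  (U=0, Z=1, X=4, Y=1, W=2) weight 1/64
  (U=0, Z=2, X=4, Y=0, W=0) weight 1/96
  (U=0, Z=2, X=4, Y=0, W=1) weight 1/24
  (U=1, Z=1, X=3, Y=0, W=0) weight 1/256
  … 15 more
Group by X:
  weight(X=3) = 1/12
  weight(X=4) = 1/4
Total weight = 1/12 + 1/4 = 1/3
P(X=3 | obs) = 1/12 / 1/3 = 1/4
P(X=4 | obs) = 1/4 / 1/3 = 3/4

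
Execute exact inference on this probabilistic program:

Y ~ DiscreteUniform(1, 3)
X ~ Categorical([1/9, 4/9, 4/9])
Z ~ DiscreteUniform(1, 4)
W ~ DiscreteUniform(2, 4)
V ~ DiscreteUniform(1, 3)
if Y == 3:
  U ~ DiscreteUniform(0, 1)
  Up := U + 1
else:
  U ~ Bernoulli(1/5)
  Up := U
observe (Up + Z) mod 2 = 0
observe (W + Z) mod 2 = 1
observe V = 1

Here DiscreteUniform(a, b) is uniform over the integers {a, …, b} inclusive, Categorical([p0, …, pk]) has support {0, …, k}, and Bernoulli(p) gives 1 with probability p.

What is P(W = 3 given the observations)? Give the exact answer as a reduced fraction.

Enumerate traces; 54 have nonzero weight after conditioning:
  (Y=1, X=0, Z=1, W=2, V=1, U=1) weight 1/4860
  (Y=1, X=0, Z=1, W=4, V=1, U=1) weight 1/4860
  (Y=1, X=0, Z=2, W=3, V=1, U=0) weight 1/1215
  (Y=1, X=0, Z=3, W=2, V=1, U=1) weight 1/4860
  (Y=1, X=0, Z=3, W=4, V=1, U=1) weight 1/4860
  (Y=1, X=0, Z=4, W=3, V=1, U=0) weight 1/1215
  (Y=1, X=1, Z=1, W=2, V=1, U=1) weight 1/1215
  (Y=1, X=1, Z=1, W=4, V=1, U=1) weight 1/1215
  … 46 more
Group by W:
  weight(W=2) = 1/60
  weight(W=3) = 7/180
  weight(W=4) = 1/60
Total weight = 1/60 + 7/180 + 1/60 = 13/180
P(W=2 | obs) = 1/60 / 13/180 = 3/13
P(W=3 | obs) = 7/180 / 13/180 = 7/13
P(W=4 | obs) = 1/60 / 13/180 = 3/13

P(W = 3 | obs) = 7/13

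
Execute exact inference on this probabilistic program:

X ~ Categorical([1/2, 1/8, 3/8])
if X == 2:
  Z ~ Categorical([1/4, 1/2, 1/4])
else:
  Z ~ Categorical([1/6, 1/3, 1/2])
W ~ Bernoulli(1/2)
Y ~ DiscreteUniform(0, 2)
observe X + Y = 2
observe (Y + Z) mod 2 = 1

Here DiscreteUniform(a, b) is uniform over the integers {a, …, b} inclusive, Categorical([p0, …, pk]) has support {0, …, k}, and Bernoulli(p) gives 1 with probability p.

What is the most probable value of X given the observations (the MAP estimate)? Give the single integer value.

Enumerate traces; 8 have nonzero weight after conditioning:
  (X=0, Z=1, W=0, Y=2) weight 1/36
  (X=0, Z=1, W=1, Y=2) weight 1/36
  (X=1, Z=0, W=0, Y=1) weight 1/288
  (X=1, Z=0, W=1, Y=1) weight 1/288
  (X=1, Z=2, W=0, Y=1) weight 1/96
  (X=1, Z=2, W=1, Y=1) weight 1/96
  (X=2, Z=1, W=0, Y=0) weight 1/32
  (X=2, Z=1, W=1, Y=0) weight 1/32
Group by X:
  weight(X=0) = 1/18
  weight(X=1) = 1/36
  weight(X=2) = 1/16
Total weight = 1/18 + 1/36 + 1/16 = 7/48
P(X=0 | obs) = 1/18 / 7/48 = 8/21
P(X=1 | obs) = 1/36 / 7/48 = 4/21
P(X=2 | obs) = 1/16 / 7/48 = 3/7
argmax = 2

argmax_v P(X = v | obs) = 2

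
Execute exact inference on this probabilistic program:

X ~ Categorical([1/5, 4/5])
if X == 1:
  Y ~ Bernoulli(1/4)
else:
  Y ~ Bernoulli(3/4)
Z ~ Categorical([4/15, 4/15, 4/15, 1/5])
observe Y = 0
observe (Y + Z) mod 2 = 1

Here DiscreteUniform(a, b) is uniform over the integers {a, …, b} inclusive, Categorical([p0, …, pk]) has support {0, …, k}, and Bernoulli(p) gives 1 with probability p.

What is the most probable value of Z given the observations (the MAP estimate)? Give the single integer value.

Enumerate traces; 4 have nonzero weight after conditioning:
  (X=0, Y=0, Z=1) weight 1/75
  (X=0, Y=0, Z=3) weight 1/100
  (X=1, Y=0, Z=1) weight 4/25
  (X=1, Y=0, Z=3) weight 3/25
Group by Z:
  weight(Z=1) = 13/75
  weight(Z=3) = 13/100
Total weight = 13/75 + 13/100 = 91/300
P(Z=1 | obs) = 13/75 / 91/300 = 4/7
P(Z=3 | obs) = 13/100 / 91/300 = 3/7
argmax = 1

argmax_v P(Z = v | obs) = 1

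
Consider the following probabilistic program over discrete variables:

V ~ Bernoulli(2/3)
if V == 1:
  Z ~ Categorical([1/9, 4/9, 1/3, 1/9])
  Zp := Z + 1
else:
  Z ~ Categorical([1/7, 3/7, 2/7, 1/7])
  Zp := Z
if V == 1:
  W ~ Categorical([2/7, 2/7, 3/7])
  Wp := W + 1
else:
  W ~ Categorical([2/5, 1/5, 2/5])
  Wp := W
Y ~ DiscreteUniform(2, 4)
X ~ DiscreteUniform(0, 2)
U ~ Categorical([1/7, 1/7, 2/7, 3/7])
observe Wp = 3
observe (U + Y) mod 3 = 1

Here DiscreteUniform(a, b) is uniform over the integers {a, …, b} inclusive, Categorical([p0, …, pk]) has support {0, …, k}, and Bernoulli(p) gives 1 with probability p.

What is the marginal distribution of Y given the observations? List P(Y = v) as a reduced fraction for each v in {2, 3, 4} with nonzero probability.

Enumerate traces; 48 have nonzero weight after conditioning:
  (V=1, Z=0, W=2, Y=2, X=0, U=2) weight 4/3969
  (V=1, Z=0, W=2, Y=2, X=1, U=2) weight 4/3969
  (V=1, Z=0, W=2, Y=2, X=2, U=2) weight 4/3969
  (V=1, Z=0, W=2, Y=3, X=0, U=1) weight 2/3969
  (V=1, Z=0, W=2, Y=3, X=1, U=1) weight 2/3969
  (V=1, Z=0, W=2, Y=3, X=2, U=1) weight 2/3969
  (V=1, Z=0, W=2, Y=4, X=0, U=0) weight 2/3969
  (V=1, Z=0, W=2, Y=4, X=0, U=3) weight 2/1323
  … 40 more
Group by Y:
  weight(Y=2) = 4/147
  weight(Y=3) = 2/147
  weight(Y=4) = 8/147
Total weight = 4/147 + 2/147 + 8/147 = 2/21
P(Y=2 | obs) = 4/147 / 2/21 = 2/7
P(Y=3 | obs) = 2/147 / 2/21 = 1/7
P(Y=4 | obs) = 8/147 / 2/21 = 4/7

P(Y=2) = 2/7, P(Y=3) = 1/7, P(Y=4) = 4/7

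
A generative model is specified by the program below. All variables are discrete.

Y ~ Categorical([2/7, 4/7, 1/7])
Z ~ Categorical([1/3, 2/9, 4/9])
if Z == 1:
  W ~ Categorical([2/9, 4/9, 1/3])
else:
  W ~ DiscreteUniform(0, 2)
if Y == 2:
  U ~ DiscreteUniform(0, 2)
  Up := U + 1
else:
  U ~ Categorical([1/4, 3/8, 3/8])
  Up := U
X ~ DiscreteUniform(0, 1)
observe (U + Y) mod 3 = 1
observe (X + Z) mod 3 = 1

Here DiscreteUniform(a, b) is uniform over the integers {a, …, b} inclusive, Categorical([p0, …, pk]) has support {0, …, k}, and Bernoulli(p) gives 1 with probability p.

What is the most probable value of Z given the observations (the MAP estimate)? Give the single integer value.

argmax_v P(Z = v | obs) = 0

Enumerate traces; 18 have nonzero weight after conditioning:
  (Y=0, Z=0, W=0, U=1, X=1) weight 1/168
  (Y=0, Z=0, W=1, U=1, X=1) weight 1/168
  (Y=0, Z=0, W=2, U=1, X=1) weight 1/168
  (Y=0, Z=1, W=0, U=1, X=0) weight 1/378
  (Y=0, Z=1, W=1, U=1, X=0) weight 1/189
  (Y=0, Z=1, W=2, U=1, X=0) weight 1/252
  (Y=1, Z=0, W=0, U=0, X=1) weight 1/126
  (Y=1, Z=0, W=1, U=0, X=1) weight 1/126
  … 10 more
Group by Z:
  weight(Z=0) = 25/504
  weight(Z=1) = 25/756
Total weight = 25/504 + 25/756 = 125/1512
P(Z=0 | obs) = 25/504 / 125/1512 = 3/5
P(Z=1 | obs) = 25/756 / 125/1512 = 2/5
argmax = 0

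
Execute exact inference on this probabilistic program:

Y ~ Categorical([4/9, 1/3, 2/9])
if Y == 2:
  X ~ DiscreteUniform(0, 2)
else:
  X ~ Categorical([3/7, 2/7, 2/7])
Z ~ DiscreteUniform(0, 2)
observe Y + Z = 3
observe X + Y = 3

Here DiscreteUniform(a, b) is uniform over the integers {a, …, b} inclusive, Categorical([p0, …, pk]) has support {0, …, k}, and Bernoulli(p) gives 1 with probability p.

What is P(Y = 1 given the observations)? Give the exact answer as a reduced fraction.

P(Y = 1 | obs) = 9/16

Enumerate traces; 2 have nonzero weight after conditioning:
  (Y=1, X=2, Z=2) weight 2/63
  (Y=2, X=1, Z=1) weight 2/81
Group by Y:
  weight(Y=1) = 2/63
  weight(Y=2) = 2/81
Total weight = 2/63 + 2/81 = 32/567
P(Y=1 | obs) = 2/63 / 32/567 = 9/16
P(Y=2 | obs) = 2/81 / 32/567 = 7/16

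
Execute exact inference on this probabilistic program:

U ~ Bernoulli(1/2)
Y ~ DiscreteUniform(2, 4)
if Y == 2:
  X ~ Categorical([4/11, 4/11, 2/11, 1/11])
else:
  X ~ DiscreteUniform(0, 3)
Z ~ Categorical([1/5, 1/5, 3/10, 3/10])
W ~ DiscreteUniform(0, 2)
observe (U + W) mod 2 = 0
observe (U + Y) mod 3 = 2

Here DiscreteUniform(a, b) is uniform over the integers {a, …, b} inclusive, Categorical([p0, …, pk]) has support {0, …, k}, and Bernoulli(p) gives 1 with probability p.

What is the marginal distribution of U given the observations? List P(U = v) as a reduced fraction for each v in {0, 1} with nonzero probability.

P(U=0) = 2/3, P(U=1) = 1/3

Enumerate traces; 48 have nonzero weight after conditioning:
  (U=0, Y=2, X=0, Z=0, W=0) weight 2/495
  (U=0, Y=2, X=0, Z=0, W=2) weight 2/495
  (U=0, Y=2, X=0, Z=1, W=0) weight 2/495
  (U=0, Y=2, X=0, Z=1, W=2) weight 2/495
  (U=0, Y=2, X=0, Z=2, W=0) weight 1/165
  (U=0, Y=2, X=0, Z=2, W=2) weight 1/165
  (U=0, Y=2, X=0, Z=3, W=0) weight 1/165
  (U=0, Y=2, X=0, Z=3, W=2) weight 1/165
  (U=1, Y=4, X=0, Z=0, W=1) weight 1/360
  … 39 more
Group by U:
  weight(U=0) = 1/9
  weight(U=1) = 1/18
Total weight = 1/9 + 1/18 = 1/6
P(U=0 | obs) = 1/9 / 1/6 = 2/3
P(U=1 | obs) = 1/18 / 1/6 = 1/3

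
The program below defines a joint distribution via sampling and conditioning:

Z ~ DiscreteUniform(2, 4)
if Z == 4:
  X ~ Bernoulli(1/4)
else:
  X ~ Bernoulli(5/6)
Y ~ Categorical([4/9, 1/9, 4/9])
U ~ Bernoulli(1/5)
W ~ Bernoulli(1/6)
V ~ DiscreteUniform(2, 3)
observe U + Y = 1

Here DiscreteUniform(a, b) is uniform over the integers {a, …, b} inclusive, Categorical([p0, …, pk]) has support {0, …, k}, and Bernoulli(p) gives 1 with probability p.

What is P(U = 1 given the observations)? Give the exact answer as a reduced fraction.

Enumerate traces; 48 have nonzero weight after conditioning:
  (Z=2, X=0, Y=0, U=1, W=0, V=2) weight 1/486
  (Z=2, X=0, Y=0, U=1, W=0, V=3) weight 1/486
  (Z=2, X=0, Y=0, U=1, W=1, V=2) weight 1/2430
  (Z=2, X=0, Y=0, U=1, W=1, V=3) weight 1/2430
  (Z=2, X=0, Y=1, U=0, W=0, V=2) weight 1/486
  (Z=2, X=0, Y=1, U=0, W=0, V=3) weight 1/486
  (Z=2, X=0, Y=1, U=0, W=1, V=2) weight 1/2430
  (Z=2, X=0, Y=1, U=0, W=1, V=3) weight 1/2430
  … 40 more
Group by U:
  weight(U=0) = 4/45
  weight(U=1) = 4/45
Total weight = 4/45 + 4/45 = 8/45
P(U=0 | obs) = 4/45 / 8/45 = 1/2
P(U=1 | obs) = 4/45 / 8/45 = 1/2

P(U = 1 | obs) = 1/2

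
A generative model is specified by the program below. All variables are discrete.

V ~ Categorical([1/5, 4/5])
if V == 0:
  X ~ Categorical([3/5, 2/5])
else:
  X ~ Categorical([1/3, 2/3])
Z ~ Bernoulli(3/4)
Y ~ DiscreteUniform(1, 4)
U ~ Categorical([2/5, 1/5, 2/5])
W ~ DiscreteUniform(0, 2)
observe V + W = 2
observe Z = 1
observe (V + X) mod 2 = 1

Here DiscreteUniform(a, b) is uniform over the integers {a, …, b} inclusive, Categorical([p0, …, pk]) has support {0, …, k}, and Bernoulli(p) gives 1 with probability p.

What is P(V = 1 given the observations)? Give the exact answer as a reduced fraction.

P(V = 1 | obs) = 10/13

Enumerate traces; 24 have nonzero weight after conditioning:
  (V=0, X=1, Z=1, Y=1, U=0, W=2) weight 1/500
  (V=0, X=1, Z=1, Y=1, U=1, W=2) weight 1/1000
  (V=0, X=1, Z=1, Y=1, U=2, W=2) weight 1/500
  (V=0, X=1, Z=1, Y=2, U=0, W=2) weight 1/500
  (V=0, X=1, Z=1, Y=2, U=1, W=2) weight 1/1000
  (V=0, X=1, Z=1, Y=2, U=2, W=2) weight 1/500
  (V=0, X=1, Z=1, Y=3, U=0, W=2) weight 1/500
  (V=0, X=1, Z=1, Y=3, U=1, W=2) weight 1/1000
  (V=1, X=0, Z=1, Y=1, U=0, W=1) weight 1/150
  … 15 more
Group by V:
  weight(V=0) = 1/50
  weight(V=1) = 1/15
Total weight = 1/50 + 1/15 = 13/150
P(V=0 | obs) = 1/50 / 13/150 = 3/13
P(V=1 | obs) = 1/15 / 13/150 = 10/13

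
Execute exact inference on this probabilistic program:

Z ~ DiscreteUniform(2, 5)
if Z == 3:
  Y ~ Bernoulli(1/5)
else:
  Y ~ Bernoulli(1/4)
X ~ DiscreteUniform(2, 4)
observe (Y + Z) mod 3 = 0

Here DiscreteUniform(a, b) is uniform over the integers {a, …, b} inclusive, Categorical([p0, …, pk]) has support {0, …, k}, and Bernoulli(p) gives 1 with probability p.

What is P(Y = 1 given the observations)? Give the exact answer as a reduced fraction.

Enumerate traces; 9 have nonzero weight after conditioning:
  (Z=2, Y=1, X=2) weight 1/48
  (Z=2, Y=1, X=3) weight 1/48
  (Z=2, Y=1, X=4) weight 1/48
  (Z=3, Y=0, X=2) weight 1/15
  (Z=3, Y=0, X=3) weight 1/15
  (Z=3, Y=0, X=4) weight 1/15
  (Z=5, Y=1, X=2) weight 1/48
  (Z=5, Y=1, X=3) weight 1/48
  … 1 more
Group by Y:
  weight(Y=0) = 1/5
  weight(Y=1) = 1/8
Total weight = 1/5 + 1/8 = 13/40
P(Y=0 | obs) = 1/5 / 13/40 = 8/13
P(Y=1 | obs) = 1/8 / 13/40 = 5/13

P(Y = 1 | obs) = 5/13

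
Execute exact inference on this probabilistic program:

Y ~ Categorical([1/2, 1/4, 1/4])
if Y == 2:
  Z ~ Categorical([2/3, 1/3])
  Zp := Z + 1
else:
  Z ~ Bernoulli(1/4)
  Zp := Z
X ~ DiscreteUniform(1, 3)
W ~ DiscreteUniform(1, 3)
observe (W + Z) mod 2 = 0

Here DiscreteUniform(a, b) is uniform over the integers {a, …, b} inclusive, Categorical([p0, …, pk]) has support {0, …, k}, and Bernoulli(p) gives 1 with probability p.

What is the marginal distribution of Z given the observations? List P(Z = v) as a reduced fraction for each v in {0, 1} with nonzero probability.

Enumerate traces; 27 have nonzero weight after conditioning:
  (Y=0, Z=0, X=1, W=2) weight 1/24
  (Y=0, Z=0, X=2, W=2) weight 1/24
  (Y=0, Z=0, X=3, W=2) weight 1/24
  (Y=0, Z=1, X=1, W=1) weight 1/72
  (Y=0, Z=1, X=1, W=3) weight 1/72
  (Y=0, Z=1, X=2, W=1) weight 1/72
  (Y=0, Z=1, X=2, W=3) weight 1/72
  (Y=0, Z=1, X=3, W=1) weight 1/72
  … 19 more
Group by Z:
  weight(Z=0) = 35/144
  weight(Z=1) = 13/72
Total weight = 35/144 + 13/72 = 61/144
P(Z=0 | obs) = 35/144 / 61/144 = 35/61
P(Z=1 | obs) = 13/72 / 61/144 = 26/61

P(Z=0) = 35/61, P(Z=1) = 26/61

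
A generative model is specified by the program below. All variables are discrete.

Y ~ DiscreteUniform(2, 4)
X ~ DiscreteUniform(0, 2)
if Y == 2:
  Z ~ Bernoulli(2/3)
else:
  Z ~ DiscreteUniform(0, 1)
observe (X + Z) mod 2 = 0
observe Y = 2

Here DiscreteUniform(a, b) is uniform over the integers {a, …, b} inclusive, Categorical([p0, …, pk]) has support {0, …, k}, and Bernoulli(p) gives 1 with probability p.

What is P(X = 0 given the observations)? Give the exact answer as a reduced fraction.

Enumerate traces; 3 have nonzero weight after conditioning:
  (Y=2, X=0, Z=0) weight 1/27
  (Y=2, X=1, Z=1) weight 2/27
  (Y=2, X=2, Z=0) weight 1/27
Group by X:
  weight(X=0) = 1/27
  weight(X=1) = 2/27
  weight(X=2) = 1/27
Total weight = 1/27 + 2/27 + 1/27 = 4/27
P(X=0 | obs) = 1/27 / 4/27 = 1/4
P(X=1 | obs) = 2/27 / 4/27 = 1/2
P(X=2 | obs) = 1/27 / 4/27 = 1/4

P(X = 0 | obs) = 1/4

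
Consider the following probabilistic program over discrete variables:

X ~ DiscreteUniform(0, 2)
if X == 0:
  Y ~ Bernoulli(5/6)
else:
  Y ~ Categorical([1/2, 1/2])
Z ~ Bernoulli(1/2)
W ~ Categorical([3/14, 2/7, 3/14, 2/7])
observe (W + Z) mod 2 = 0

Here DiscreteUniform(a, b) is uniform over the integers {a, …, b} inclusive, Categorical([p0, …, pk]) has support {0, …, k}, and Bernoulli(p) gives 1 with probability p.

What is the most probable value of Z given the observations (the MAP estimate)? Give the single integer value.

Enumerate traces; 24 have nonzero weight after conditioning:
  (X=0, Y=0, Z=0, W=0) weight 1/168
  (X=0, Y=0, Z=0, W=2) weight 1/168
  (X=0, Y=0, Z=1, W=1) weight 1/126
  (X=0, Y=0, Z=1, W=3) weight 1/126
  (X=0, Y=1, Z=0, W=0) weight 5/168
  (X=0, Y=1, Z=0, W=2) weight 5/168
  (X=0, Y=1, Z=1, W=1) weight 5/126
  (X=0, Y=1, Z=1, W=3) weight 5/126
  … 16 more
Group by Z:
  weight(Z=0) = 3/14
  weight(Z=1) = 2/7
Total weight = 3/14 + 2/7 = 1/2
P(Z=0 | obs) = 3/14 / 1/2 = 3/7
P(Z=1 | obs) = 2/7 / 1/2 = 4/7
argmax = 1

argmax_v P(Z = v | obs) = 1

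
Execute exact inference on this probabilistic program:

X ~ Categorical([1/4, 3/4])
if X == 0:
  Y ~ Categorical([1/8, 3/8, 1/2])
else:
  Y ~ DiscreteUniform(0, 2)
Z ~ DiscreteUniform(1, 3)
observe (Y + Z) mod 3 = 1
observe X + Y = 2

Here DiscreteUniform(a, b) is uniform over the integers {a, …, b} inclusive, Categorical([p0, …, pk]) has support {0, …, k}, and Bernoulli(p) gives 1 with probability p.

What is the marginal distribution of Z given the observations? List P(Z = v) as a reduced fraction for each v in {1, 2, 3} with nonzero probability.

P(Z=2) = 1/3, P(Z=3) = 2/3

Enumerate traces; 2 have nonzero weight after conditioning:
  (X=0, Y=2, Z=2) weight 1/24
  (X=1, Y=1, Z=3) weight 1/12
Group by Z:
  weight(Z=2) = 1/24
  weight(Z=3) = 1/12
Total weight = 1/24 + 1/12 = 1/8
P(Z=2 | obs) = 1/24 / 1/8 = 1/3
P(Z=3 | obs) = 1/12 / 1/8 = 2/3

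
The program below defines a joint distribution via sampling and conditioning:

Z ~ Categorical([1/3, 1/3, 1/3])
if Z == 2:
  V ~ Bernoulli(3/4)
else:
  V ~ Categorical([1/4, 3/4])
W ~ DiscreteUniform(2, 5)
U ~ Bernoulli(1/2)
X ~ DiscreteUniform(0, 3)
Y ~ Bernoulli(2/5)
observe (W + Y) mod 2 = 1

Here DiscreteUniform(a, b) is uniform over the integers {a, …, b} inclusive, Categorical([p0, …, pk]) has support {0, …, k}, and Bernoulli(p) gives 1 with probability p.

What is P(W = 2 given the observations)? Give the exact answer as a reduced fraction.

Enumerate traces; 192 have nonzero weight after conditioning:
  (Z=0, V=0, W=2, U=0, X=0, Y=1) weight 1/960
  (Z=0, V=0, W=2, U=0, X=1, Y=1) weight 1/960
  (Z=0, V=0, W=2, U=0, X=2, Y=1) weight 1/960
  (Z=0, V=0, W=2, U=0, X=3, Y=1) weight 1/960
  (Z=0, V=0, W=2, U=1, X=0, Y=1) weight 1/960
  (Z=0, V=0, W=2, U=1, X=1, Y=1) weight 1/960
  (Z=0, V=0, W=2, U=1, X=2, Y=1) weight 1/960
  (Z=0, V=0, W=2, U=1, X=3, Y=1) weight 1/960
  (Z=0, V=0, W=3, U=0, X=0, Y=0) weight 1/640
  (Z=0, V=0, W=4, U=0, X=0, Y=1) weight 1/960
  … 182 more
Group by W:
  weight(W=2) = 1/10
  weight(W=3) = 3/20
  weight(W=4) = 1/10
  weight(W=5) = 3/20
Total weight = 1/10 + 3/20 + 1/10 + 3/20 = 1/2
P(W=2 | obs) = 1/10 / 1/2 = 1/5
P(W=3 | obs) = 3/20 / 1/2 = 3/10
P(W=4 | obs) = 1/10 / 1/2 = 1/5
P(W=5 | obs) = 3/20 / 1/2 = 3/10

P(W = 2 | obs) = 1/5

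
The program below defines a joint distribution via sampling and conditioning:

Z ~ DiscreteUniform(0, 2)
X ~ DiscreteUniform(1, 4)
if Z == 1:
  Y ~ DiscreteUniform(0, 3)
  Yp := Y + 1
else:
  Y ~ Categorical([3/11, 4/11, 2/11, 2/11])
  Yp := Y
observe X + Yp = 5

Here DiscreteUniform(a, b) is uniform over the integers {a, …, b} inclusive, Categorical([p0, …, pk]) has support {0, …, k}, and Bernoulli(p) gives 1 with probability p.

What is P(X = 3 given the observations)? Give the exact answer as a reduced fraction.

Enumerate traces; 10 have nonzero weight after conditioning:
  (Z=0, X=2, Y=3) weight 1/66
  (Z=0, X=3, Y=2) weight 1/66
  (Z=0, X=4, Y=1) weight 1/33
  (Z=1, X=1, Y=3) weight 1/48
  (Z=1, X=2, Y=2) weight 1/48
  (Z=1, X=3, Y=1) weight 1/48
  (Z=1, X=4, Y=0) weight 1/48
  (Z=2, X=2, Y=3) weight 1/66
  … 2 more
Group by X:
  weight(X=1) = 1/48
  weight(X=2) = 9/176
  weight(X=3) = 9/176
  weight(X=4) = 43/528
Total weight = 1/48 + 9/176 + 9/176 + 43/528 = 9/44
P(X=1 | obs) = 1/48 / 9/44 = 11/108
P(X=2 | obs) = 9/176 / 9/44 = 1/4
P(X=3 | obs) = 9/176 / 9/44 = 1/4
P(X=4 | obs) = 43/528 / 9/44 = 43/108

P(X = 3 | obs) = 1/4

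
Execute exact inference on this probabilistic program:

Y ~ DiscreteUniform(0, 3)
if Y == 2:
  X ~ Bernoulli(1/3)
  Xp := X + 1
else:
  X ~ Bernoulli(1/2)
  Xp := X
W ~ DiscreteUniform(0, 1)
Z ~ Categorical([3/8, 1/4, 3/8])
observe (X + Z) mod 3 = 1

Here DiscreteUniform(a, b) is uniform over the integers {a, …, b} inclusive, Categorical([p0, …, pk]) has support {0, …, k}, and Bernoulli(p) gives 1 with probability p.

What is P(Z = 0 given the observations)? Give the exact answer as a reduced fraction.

P(Z = 0 | obs) = 33/59

Enumerate traces; 16 have nonzero weight after conditioning:
  (Y=0, X=0, W=0, Z=1) weight 1/64
  (Y=0, X=0, W=1, Z=1) weight 1/64
  (Y=0, X=1, W=0, Z=0) weight 3/128
  (Y=0, X=1, W=1, Z=0) weight 3/128
  (Y=1, X=0, W=0, Z=1) weight 1/64
  (Y=1, X=0, W=1, Z=1) weight 1/64
  (Y=1, X=1, W=0, Z=0) weight 3/128
  (Y=1, X=1, W=1, Z=0) weight 3/128
  … 8 more
Group by Z:
  weight(Z=0) = 11/64
  weight(Z=1) = 13/96
Total weight = 11/64 + 13/96 = 59/192
P(Z=0 | obs) = 11/64 / 59/192 = 33/59
P(Z=1 | obs) = 13/96 / 59/192 = 26/59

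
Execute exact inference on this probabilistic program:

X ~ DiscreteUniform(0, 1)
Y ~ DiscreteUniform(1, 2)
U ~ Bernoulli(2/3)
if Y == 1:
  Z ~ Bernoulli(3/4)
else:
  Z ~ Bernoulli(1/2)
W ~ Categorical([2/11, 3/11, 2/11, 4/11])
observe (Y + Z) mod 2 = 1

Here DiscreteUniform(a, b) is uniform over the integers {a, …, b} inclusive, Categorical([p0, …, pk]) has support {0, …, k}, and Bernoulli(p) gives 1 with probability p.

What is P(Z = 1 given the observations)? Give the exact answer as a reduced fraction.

P(Z = 1 | obs) = 2/3

Enumerate traces; 32 have nonzero weight after conditioning:
  (X=0, Y=1, U=0, Z=0, W=0) weight 1/264
  (X=0, Y=1, U=0, Z=0, W=1) weight 1/176
  (X=0, Y=1, U=0, Z=0, W=2) weight 1/264
  (X=0, Y=1, U=0, Z=0, W=3) weight 1/132
  (X=0, Y=1, U=1, Z=0, W=0) weight 1/132
  (X=0, Y=1, U=1, Z=0, W=1) weight 1/88
  (X=0, Y=1, U=1, Z=0, W=2) weight 1/132
  (X=0, Y=1, U=1, Z=0, W=3) weight 1/66
  (X=0, Y=2, U=0, Z=1, W=0) weight 1/132
  … 23 more
Group by Z:
  weight(Z=0) = 1/8
  weight(Z=1) = 1/4
Total weight = 1/8 + 1/4 = 3/8
P(Z=0 | obs) = 1/8 / 3/8 = 1/3
P(Z=1 | obs) = 1/4 / 3/8 = 2/3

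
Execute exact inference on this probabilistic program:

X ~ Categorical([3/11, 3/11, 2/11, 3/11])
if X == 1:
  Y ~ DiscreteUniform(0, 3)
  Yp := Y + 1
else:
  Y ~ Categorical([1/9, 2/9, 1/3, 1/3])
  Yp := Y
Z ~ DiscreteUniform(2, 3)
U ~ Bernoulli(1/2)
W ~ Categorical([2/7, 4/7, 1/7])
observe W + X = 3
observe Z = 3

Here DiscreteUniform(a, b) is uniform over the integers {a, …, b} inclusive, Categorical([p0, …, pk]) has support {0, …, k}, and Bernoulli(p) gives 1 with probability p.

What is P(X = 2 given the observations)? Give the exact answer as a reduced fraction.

Enumerate traces; 24 have nonzero weight after conditioning:
  (X=1, Y=0, Z=3, U=0, W=2) weight 3/1232
  (X=1, Y=0, Z=3, U=1, W=2) weight 3/1232
  (X=1, Y=1, Z=3, U=0, W=2) weight 3/1232
  (X=1, Y=1, Z=3, U=1, W=2) weight 3/1232
  (X=1, Y=2, Z=3, U=0, W=2) weight 3/1232
  (X=1, Y=2, Z=3, U=1, W=2) weight 3/1232
  (X=1, Y=3, Z=3, U=0, W=2) weight 3/1232
  (X=1, Y=3, Z=3, U=1, W=2) weight 3/1232
  (X=2, Y=0, Z=3, U=0, W=1) weight 2/693
  (X=3, Y=0, Z=3, U=0, W=0) weight 1/462
  … 14 more
Group by X:
  weight(X=1) = 3/154
  weight(X=2) = 4/77
  weight(X=3) = 3/77
Total weight = 3/154 + 4/77 + 3/77 = 17/154
P(X=1 | obs) = 3/154 / 17/154 = 3/17
P(X=2 | obs) = 4/77 / 17/154 = 8/17
P(X=3 | obs) = 3/77 / 17/154 = 6/17

P(X = 2 | obs) = 8/17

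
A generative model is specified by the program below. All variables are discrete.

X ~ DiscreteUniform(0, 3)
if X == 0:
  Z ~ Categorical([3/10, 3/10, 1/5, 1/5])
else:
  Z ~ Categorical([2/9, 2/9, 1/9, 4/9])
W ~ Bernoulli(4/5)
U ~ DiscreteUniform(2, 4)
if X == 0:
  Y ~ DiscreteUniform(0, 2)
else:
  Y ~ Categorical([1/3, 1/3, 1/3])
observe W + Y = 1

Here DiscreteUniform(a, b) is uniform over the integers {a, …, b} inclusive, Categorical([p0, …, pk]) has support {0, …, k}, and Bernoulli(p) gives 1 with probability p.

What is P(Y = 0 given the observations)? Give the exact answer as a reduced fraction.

Enumerate traces; 96 have nonzero weight after conditioning:
  (X=0, Z=0, W=0, U=2, Y=1) weight 1/600
  (X=0, Z=0, W=0, U=3, Y=1) weight 1/600
  (X=0, Z=0, W=0, U=4, Y=1) weight 1/600
  (X=0, Z=0, W=1, U=2, Y=0) weight 1/150
  (X=0, Z=0, W=1, U=3, Y=0) weight 1/150
  (X=0, Z=0, W=1, U=4, Y=0) weight 1/150
  (X=0, Z=1, W=0, U=2, Y=1) weight 1/600
  (X=0, Z=1, W=0, U=3, Y=1) weight 1/600
  … 88 more
Group by Y:
  weight(Y=0) = 4/15
  weight(Y=1) = 1/15
Total weight = 4/15 + 1/15 = 1/3
P(Y=0 | obs) = 4/15 / 1/3 = 4/5
P(Y=1 | obs) = 1/15 / 1/3 = 1/5

P(Y = 0 | obs) = 4/5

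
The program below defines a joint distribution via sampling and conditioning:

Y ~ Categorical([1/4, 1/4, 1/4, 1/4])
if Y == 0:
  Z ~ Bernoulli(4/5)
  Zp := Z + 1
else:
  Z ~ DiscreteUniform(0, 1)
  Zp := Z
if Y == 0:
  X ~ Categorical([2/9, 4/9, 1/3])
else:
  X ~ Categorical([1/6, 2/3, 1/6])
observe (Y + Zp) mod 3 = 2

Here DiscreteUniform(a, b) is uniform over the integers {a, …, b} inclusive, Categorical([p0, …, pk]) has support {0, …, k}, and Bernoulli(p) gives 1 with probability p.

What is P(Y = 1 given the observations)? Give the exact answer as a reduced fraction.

P(Y = 1 | obs) = 5/18

Enumerate traces; 9 have nonzero weight after conditioning:
  (Y=0, Z=1, X=0) weight 2/45
  (Y=0, Z=1, X=1) weight 4/45
  (Y=0, Z=1, X=2) weight 1/15
  (Y=1, Z=1, X=0) weight 1/48
  (Y=1, Z=1, X=1) weight 1/12
  (Y=1, Z=1, X=2) weight 1/48
  (Y=2, Z=0, X=0) weight 1/48
  (Y=2, Z=0, X=1) weight 1/12
  … 1 more
Group by Y:
  weight(Y=0) = 1/5
  weight(Y=1) = 1/8
  weight(Y=2) = 1/8
Total weight = 1/5 + 1/8 + 1/8 = 9/20
P(Y=0 | obs) = 1/5 / 9/20 = 4/9
P(Y=1 | obs) = 1/8 / 9/20 = 5/18
P(Y=2 | obs) = 1/8 / 9/20 = 5/18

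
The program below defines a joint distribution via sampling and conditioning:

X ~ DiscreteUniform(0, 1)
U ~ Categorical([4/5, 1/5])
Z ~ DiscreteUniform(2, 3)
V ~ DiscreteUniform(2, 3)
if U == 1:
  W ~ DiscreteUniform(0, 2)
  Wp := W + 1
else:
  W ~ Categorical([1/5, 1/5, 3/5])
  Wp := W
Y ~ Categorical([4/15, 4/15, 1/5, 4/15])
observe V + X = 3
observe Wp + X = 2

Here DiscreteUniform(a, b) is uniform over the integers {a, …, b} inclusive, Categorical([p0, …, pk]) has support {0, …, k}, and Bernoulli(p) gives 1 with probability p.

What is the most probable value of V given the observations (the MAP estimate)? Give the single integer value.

Enumerate traces; 32 have nonzero weight after conditioning:
  (X=0, U=0, Z=2, V=3, W=2, Y=0) weight 2/125
  (X=0, U=0, Z=2, V=3, W=2, Y=1) weight 2/125
  (X=0, U=0, Z=2, V=3, W=2, Y=2) weight 3/250
  (X=0, U=0, Z=2, V=3, W=2, Y=3) weight 2/125
  (X=0, U=0, Z=3, V=3, W=2, Y=0) weight 2/125
  (X=0, U=0, Z=3, V=3, W=2, Y=1) weight 2/125
  (X=0, U=0, Z=3, V=3, W=2, Y=2) weight 3/250
  (X=0, U=0, Z=3, V=3, W=2, Y=3) weight 2/125
  (X=1, U=0, Z=2, V=2, W=1, Y=0) weight 2/375
  … 23 more
Group by V:
  weight(V=2) = 17/300
  weight(V=3) = 41/300
Total weight = 17/300 + 41/300 = 29/150
P(V=2 | obs) = 17/300 / 29/150 = 17/58
P(V=3 | obs) = 41/300 / 29/150 = 41/58
argmax = 3

argmax_v P(V = v | obs) = 3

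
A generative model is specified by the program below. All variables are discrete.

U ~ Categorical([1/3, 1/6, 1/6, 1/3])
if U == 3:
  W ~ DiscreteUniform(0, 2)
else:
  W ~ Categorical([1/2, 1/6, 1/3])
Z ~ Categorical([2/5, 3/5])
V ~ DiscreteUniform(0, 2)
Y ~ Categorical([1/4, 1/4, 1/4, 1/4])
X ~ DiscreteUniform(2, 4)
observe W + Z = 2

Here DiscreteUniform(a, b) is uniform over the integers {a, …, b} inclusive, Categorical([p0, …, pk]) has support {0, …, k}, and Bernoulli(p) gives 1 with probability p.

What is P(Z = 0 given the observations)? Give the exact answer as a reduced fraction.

P(Z = 0 | obs) = 1/2

Enumerate traces; 288 have nonzero weight after conditioning:
  (U=0, W=1, Z=1, V=0, Y=0, X=2) weight 1/1080
  (U=0, W=1, Z=1, V=0, Y=0, X=3) weight 1/1080
  (U=0, W=1, Z=1, V=0, Y=0, X=4) weight 1/1080
  (U=0, W=1, Z=1, V=0, Y=1, X=2) weight 1/1080
  (U=0, W=1, Z=1, V=0, Y=1, X=3) weight 1/1080
  (U=0, W=1, Z=1, V=0, Y=1, X=4) weight 1/1080
  (U=0, W=1, Z=1, V=0, Y=2, X=2) weight 1/1080
  (U=0, W=1, Z=1, V=0, Y=2, X=3) weight 1/1080
  (U=0, W=2, Z=0, V=0, Y=0, X=2) weight 1/810
  … 279 more
Group by Z:
  weight(Z=0) = 2/15
  weight(Z=1) = 2/15
Total weight = 2/15 + 2/15 = 4/15
P(Z=0 | obs) = 2/15 / 4/15 = 1/2
P(Z=1 | obs) = 2/15 / 4/15 = 1/2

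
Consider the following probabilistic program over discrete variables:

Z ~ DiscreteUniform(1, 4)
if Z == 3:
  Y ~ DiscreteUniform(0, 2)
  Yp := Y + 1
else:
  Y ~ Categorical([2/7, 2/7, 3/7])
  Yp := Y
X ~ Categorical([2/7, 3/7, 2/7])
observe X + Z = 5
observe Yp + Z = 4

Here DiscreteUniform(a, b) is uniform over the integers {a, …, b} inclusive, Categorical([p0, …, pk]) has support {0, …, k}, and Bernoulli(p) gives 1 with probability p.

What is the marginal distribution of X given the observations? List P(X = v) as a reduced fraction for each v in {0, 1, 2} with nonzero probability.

P(X=1) = 9/16, P(X=2) = 7/16

Enumerate traces; 2 have nonzero weight after conditioning:
  (Z=3, Y=0, X=2) weight 1/42
  (Z=4, Y=0, X=1) weight 3/98
Group by X:
  weight(X=1) = 3/98
  weight(X=2) = 1/42
Total weight = 3/98 + 1/42 = 8/147
P(X=1 | obs) = 3/98 / 8/147 = 9/16
P(X=2 | obs) = 1/42 / 8/147 = 7/16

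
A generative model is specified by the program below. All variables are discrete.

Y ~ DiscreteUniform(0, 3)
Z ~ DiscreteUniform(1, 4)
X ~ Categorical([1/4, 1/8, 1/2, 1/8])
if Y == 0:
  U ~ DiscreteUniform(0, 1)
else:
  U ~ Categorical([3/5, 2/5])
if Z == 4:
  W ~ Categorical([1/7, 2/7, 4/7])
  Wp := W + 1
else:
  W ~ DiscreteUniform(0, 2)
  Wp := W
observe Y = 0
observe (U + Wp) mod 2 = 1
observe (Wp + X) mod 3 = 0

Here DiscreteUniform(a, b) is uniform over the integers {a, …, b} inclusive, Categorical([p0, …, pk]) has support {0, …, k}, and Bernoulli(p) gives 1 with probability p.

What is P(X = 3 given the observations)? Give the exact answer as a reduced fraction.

P(X = 3 | obs) = 11/74

Enumerate traces; 16 have nonzero weight after conditioning:
  (Y=0, Z=1, X=0, U=1, W=0) weight 1/384
  (Y=0, Z=1, X=1, U=1, W=2) weight 1/768
  (Y=0, Z=1, X=2, U=0, W=1) weight 1/192
  (Y=0, Z=1, X=3, U=1, W=0) weight 1/768
  (Y=0, Z=2, X=0, U=1, W=0) weight 1/384
  (Y=0, Z=2, X=1, U=1, W=2) weight 1/768
  (Y=0, Z=2, X=2, U=0, W=1) weight 1/192
  (Y=0, Z=2, X=3, U=1, W=0) weight 1/768
  … 8 more
Group by X:
  weight(X=0) = 11/896
  weight(X=1) = 9/1792
  weight(X=2) = 1/56
  weight(X=3) = 11/1792
Total weight = 11/896 + 9/1792 + 1/56 + 11/1792 = 37/896
P(X=0 | obs) = 11/896 / 37/896 = 11/37
P(X=1 | obs) = 9/1792 / 37/896 = 9/74
P(X=2 | obs) = 1/56 / 37/896 = 16/37
P(X=3 | obs) = 11/1792 / 37/896 = 11/74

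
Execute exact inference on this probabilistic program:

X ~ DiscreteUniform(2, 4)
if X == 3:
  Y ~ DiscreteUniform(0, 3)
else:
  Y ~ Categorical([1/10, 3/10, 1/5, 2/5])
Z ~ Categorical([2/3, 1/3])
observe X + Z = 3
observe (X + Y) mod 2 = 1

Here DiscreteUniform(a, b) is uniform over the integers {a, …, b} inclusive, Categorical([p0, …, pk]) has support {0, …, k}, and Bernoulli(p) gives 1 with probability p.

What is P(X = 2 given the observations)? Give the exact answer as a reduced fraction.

P(X = 2 | obs) = 7/17

Enumerate traces; 4 have nonzero weight after conditioning:
  (X=2, Y=1, Z=1) weight 1/30
  (X=2, Y=3, Z=1) weight 2/45
  (X=3, Y=0, Z=0) weight 1/18
  (X=3, Y=2, Z=0) weight 1/18
Group by X:
  weight(X=2) = 7/90
  weight(X=3) = 1/9
Total weight = 7/90 + 1/9 = 17/90
P(X=2 | obs) = 7/90 / 17/90 = 7/17
P(X=3 | obs) = 1/9 / 17/90 = 10/17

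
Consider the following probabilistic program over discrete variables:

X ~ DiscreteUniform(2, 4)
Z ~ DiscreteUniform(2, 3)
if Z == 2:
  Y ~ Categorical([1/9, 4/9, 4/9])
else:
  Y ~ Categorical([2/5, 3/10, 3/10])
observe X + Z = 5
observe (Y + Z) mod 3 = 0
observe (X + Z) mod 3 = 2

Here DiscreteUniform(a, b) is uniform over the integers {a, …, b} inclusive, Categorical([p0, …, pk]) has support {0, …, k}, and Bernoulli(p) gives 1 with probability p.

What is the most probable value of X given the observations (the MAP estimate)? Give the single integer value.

argmax_v P(X = v | obs) = 3

Enumerate traces; 2 have nonzero weight after conditioning:
  (X=2, Z=3, Y=0) weight 1/15
  (X=3, Z=2, Y=1) weight 2/27
Group by X:
  weight(X=2) = 1/15
  weight(X=3) = 2/27
Total weight = 1/15 + 2/27 = 19/135
P(X=2 | obs) = 1/15 / 19/135 = 9/19
P(X=3 | obs) = 2/27 / 19/135 = 10/19
argmax = 3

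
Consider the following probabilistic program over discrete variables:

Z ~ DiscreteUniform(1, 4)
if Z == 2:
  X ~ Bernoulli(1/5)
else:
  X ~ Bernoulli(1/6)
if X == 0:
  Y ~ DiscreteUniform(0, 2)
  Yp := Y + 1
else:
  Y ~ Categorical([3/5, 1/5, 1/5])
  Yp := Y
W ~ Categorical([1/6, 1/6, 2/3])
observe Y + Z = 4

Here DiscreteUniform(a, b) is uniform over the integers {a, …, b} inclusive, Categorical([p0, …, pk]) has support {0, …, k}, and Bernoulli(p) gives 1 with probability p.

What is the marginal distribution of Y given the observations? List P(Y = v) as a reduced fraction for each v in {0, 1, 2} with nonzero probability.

P(Y=0) = 85/224, P(Y=1) = 5/16, P(Y=2) = 69/224

Enumerate traces; 18 have nonzero weight after conditioning:
  (Z=2, X=0, Y=2, W=0) weight 1/90
  (Z=2, X=0, Y=2, W=1) weight 1/90
  (Z=2, X=0, Y=2, W=2) weight 2/45
  (Z=2, X=1, Y=2, W=0) weight 1/600
  (Z=2, X=1, Y=2, W=1) weight 1/600
  (Z=2, X=1, Y=2, W=2) weight 1/150
  (Z=3, X=0, Y=1, W=0) weight 5/432
  (Z=3, X=0, Y=1, W=1) weight 5/432
  (Z=4, X=0, Y=0, W=0) weight 5/432
  … 9 more
Group by Y:
  weight(Y=0) = 17/180
  weight(Y=1) = 7/90
  weight(Y=2) = 23/300
Total weight = 17/180 + 7/90 + 23/300 = 56/225
P(Y=0 | obs) = 17/180 / 56/225 = 85/224
P(Y=1 | obs) = 7/90 / 56/225 = 5/16
P(Y=2 | obs) = 23/300 / 56/225 = 69/224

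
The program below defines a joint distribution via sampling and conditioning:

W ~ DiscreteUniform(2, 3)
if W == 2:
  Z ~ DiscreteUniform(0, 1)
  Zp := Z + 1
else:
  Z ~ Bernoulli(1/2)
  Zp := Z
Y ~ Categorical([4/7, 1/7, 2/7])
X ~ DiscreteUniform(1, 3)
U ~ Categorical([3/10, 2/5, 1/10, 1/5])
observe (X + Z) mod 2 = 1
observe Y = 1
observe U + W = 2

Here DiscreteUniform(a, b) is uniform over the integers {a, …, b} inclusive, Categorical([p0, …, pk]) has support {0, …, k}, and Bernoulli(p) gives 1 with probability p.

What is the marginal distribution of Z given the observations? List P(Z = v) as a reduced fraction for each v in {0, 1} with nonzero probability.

Enumerate traces; 3 have nonzero weight after conditioning:
  (W=2, Z=0, Y=1, X=1, U=0) weight 1/280
  (W=2, Z=0, Y=1, X=3, U=0) weight 1/280
  (W=2, Z=1, Y=1, X=2, U=0) weight 1/280
Group by Z:
  weight(Z=0) = 1/140
  weight(Z=1) = 1/280
Total weight = 1/140 + 1/280 = 3/280
P(Z=0 | obs) = 1/140 / 3/280 = 2/3
P(Z=1 | obs) = 1/280 / 3/280 = 1/3

P(Z=0) = 2/3, P(Z=1) = 1/3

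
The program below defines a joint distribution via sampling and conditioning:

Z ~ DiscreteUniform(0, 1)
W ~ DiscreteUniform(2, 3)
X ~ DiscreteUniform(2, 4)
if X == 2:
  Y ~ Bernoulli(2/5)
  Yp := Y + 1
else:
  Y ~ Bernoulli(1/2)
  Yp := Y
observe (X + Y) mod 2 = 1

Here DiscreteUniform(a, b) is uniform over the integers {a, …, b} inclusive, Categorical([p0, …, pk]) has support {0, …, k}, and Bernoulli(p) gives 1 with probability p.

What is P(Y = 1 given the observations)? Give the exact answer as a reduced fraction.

Enumerate traces; 12 have nonzero weight after conditioning:
  (Z=0, W=2, X=2, Y=1) weight 1/30
  (Z=0, W=2, X=3, Y=0) weight 1/24
  (Z=0, W=2, X=4, Y=1) weight 1/24
  (Z=0, W=3, X=2, Y=1) weight 1/30
  (Z=0, W=3, X=3, Y=0) weight 1/24
  (Z=0, W=3, X=4, Y=1) weight 1/24
  (Z=1, W=2, X=2, Y=1) weight 1/30
  (Z=1, W=2, X=3, Y=0) weight 1/24
  … 4 more
Group by Y:
  weight(Y=0) = 1/6
  weight(Y=1) = 3/10
Total weight = 1/6 + 3/10 = 7/15
P(Y=0 | obs) = 1/6 / 7/15 = 5/14
P(Y=1 | obs) = 3/10 / 7/15 = 9/14

P(Y = 1 | obs) = 9/14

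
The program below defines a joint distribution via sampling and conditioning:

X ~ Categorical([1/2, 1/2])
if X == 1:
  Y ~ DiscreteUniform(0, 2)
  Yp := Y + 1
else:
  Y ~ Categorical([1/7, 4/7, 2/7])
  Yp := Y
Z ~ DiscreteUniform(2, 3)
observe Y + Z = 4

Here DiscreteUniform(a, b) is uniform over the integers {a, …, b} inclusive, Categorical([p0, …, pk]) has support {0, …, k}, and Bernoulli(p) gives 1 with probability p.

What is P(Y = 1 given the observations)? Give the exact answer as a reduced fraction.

P(Y = 1 | obs) = 19/32

Enumerate traces; 4 have nonzero weight after conditioning:
  (X=0, Y=1, Z=3) weight 1/7
  (X=0, Y=2, Z=2) weight 1/14
  (X=1, Y=1, Z=3) weight 1/12
  (X=1, Y=2, Z=2) weight 1/12
Group by Y:
  weight(Y=1) = 19/84
  weight(Y=2) = 13/84
Total weight = 19/84 + 13/84 = 8/21
P(Y=1 | obs) = 19/84 / 8/21 = 19/32
P(Y=2 | obs) = 13/84 / 8/21 = 13/32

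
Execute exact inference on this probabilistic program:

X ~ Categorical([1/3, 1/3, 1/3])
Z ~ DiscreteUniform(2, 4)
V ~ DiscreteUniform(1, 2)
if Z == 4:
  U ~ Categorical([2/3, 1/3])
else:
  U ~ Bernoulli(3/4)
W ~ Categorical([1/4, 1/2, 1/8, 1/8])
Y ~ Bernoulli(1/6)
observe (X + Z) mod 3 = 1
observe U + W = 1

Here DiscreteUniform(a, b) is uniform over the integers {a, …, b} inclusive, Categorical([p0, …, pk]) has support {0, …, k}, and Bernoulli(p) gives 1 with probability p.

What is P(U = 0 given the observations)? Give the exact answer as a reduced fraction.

P(U = 0 | obs) = 14/25

Enumerate traces; 24 have nonzero weight after conditioning:
  (X=0, Z=4, V=1, U=0, W=1, Y=0) weight 5/324
  (X=0, Z=4, V=1, U=0, W=1, Y=1) weight 1/324
  (X=0, Z=4, V=1, U=1, W=0, Y=0) weight 5/1296
  (X=0, Z=4, V=1, U=1, W=0, Y=1) weight 1/1296
  (X=0, Z=4, V=2, U=0, W=1, Y=0) weight 5/324
  (X=0, Z=4, V=2, U=0, W=1, Y=1) weight 1/324
  (X=0, Z=4, V=2, U=1, W=0, Y=0) weight 5/1296
  (X=0, Z=4, V=2, U=1, W=0, Y=1) weight 1/1296
  … 16 more
Group by U:
  weight(U=0) = 7/108
  weight(U=1) = 11/216
Total weight = 7/108 + 11/216 = 25/216
P(U=0 | obs) = 7/108 / 25/216 = 14/25
P(U=1 | obs) = 11/216 / 25/216 = 11/25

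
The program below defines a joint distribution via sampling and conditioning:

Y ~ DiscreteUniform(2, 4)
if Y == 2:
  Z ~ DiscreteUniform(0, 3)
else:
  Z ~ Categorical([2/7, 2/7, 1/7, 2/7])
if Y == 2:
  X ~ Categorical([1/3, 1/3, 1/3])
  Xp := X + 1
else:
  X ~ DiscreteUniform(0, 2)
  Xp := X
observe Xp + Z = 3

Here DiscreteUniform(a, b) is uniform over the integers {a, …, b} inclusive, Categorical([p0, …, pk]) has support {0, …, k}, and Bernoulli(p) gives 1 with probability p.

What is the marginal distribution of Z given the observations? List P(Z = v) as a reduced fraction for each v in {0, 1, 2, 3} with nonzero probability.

P(Z=0) = 7/61, P(Z=1) = 23/61, P(Z=2) = 15/61, P(Z=3) = 16/61

Enumerate traces; 9 have nonzero weight after conditioning:
  (Y=2, Z=0, X=2) weight 1/36
  (Y=2, Z=1, X=1) weight 1/36
  (Y=2, Z=2, X=0) weight 1/36
  (Y=3, Z=1, X=2) weight 2/63
  (Y=3, Z=2, X=1) weight 1/63
  (Y=3, Z=3, X=0) weight 2/63
  (Y=4, Z=1, X=2) weight 2/63
  (Y=4, Z=2, X=1) weight 1/63
  … 1 more
Group by Z:
  weight(Z=0) = 1/36
  weight(Z=1) = 23/252
  weight(Z=2) = 5/84
  weight(Z=3) = 4/63
Total weight = 1/36 + 23/252 + 5/84 + 4/63 = 61/252
P(Z=0 | obs) = 1/36 / 61/252 = 7/61
P(Z=1 | obs) = 23/252 / 61/252 = 23/61
P(Z=2 | obs) = 5/84 / 61/252 = 15/61
P(Z=3 | obs) = 4/63 / 61/252 = 16/61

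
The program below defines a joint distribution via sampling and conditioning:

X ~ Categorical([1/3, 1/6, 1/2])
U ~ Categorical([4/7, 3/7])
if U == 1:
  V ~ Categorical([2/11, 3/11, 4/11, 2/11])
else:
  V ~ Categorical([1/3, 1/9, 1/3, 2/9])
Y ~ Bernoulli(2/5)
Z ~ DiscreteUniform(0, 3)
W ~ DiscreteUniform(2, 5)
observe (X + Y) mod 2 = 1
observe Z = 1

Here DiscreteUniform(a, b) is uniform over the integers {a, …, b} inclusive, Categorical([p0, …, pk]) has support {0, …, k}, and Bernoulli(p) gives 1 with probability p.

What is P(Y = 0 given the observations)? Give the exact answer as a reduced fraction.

Enumerate traces; 96 have nonzero weight after conditioning:
  (X=0, U=0, V=0, Y=1, Z=1, W=2) weight 1/630
  (X=0, U=0, V=0, Y=1, Z=1, W=3) weight 1/630
  (X=0, U=0, V=0, Y=1, Z=1, W=4) weight 1/630
  (X=0, U=0, V=0, Y=1, Z=1, W=5) weight 1/630
  (X=0, U=0, V=1, Y=1, Z=1, W=2) weight 1/1890
  (X=0, U=0, V=1, Y=1, Z=1, W=3) weight 1/1890
  (X=0, U=0, V=1, Y=1, Z=1, W=4) weight 1/1890
  (X=0, U=0, V=1, Y=1, Z=1, W=5) weight 1/1890
  (X=1, U=0, V=0, Y=0, Z=1, W=2) weight 1/840
  … 87 more
Group by Y:
  weight(Y=0) = 1/40
  weight(Y=1) = 1/12
Total weight = 1/40 + 1/12 = 13/120
P(Y=0 | obs) = 1/40 / 13/120 = 3/13
P(Y=1 | obs) = 1/12 / 13/120 = 10/13

P(Y = 0 | obs) = 3/13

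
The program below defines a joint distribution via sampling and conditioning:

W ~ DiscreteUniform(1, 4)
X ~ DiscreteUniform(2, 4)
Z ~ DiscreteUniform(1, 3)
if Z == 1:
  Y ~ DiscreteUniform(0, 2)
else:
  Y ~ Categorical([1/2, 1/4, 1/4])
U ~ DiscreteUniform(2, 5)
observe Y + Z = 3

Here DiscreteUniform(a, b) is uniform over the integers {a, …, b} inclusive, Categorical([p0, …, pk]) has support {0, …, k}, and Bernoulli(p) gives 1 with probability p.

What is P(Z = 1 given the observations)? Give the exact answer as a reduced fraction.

Enumerate traces; 144 have nonzero weight after conditioning:
  (W=1, X=2, Z=1, Y=2, U=2) weight 1/432
  (W=1, X=2, Z=1, Y=2, U=3) weight 1/432
  (W=1, X=2, Z=1, Y=2, U=4) weight 1/432
  (W=1, X=2, Z=1, Y=2, U=5) weight 1/432
  (W=1, X=2, Z=2, Y=1, U=2) weight 1/576
  (W=1, X=2, Z=2, Y=1, U=3) weight 1/576
  (W=1, X=2, Z=2, Y=1, U=4) weight 1/576
  (W=1, X=2, Z=2, Y=1, U=5) weight 1/576
  (W=1, X=2, Z=3, Y=0, U=2) weight 1/288
  … 135 more
Group by Z:
  weight(Z=1) = 1/9
  weight(Z=2) = 1/12
  weight(Z=3) = 1/6
Total weight = 1/9 + 1/12 + 1/6 = 13/36
P(Z=1 | obs) = 1/9 / 13/36 = 4/13
P(Z=2 | obs) = 1/12 / 13/36 = 3/13
P(Z=3 | obs) = 1/6 / 13/36 = 6/13

P(Z = 1 | obs) = 4/13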